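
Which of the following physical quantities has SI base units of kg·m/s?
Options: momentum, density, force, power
Checking the SI base units of each option:
  momentum (p = mv): kg·m/s  ✓ matches
  density (ρ = m/V): kg/m³  ✗
  force (F = ma): kg·m/s²  ✗
  power (P = W/t): kg·m²/s³  ✗

Only momentum has units kg·m/s.

Answer: momentum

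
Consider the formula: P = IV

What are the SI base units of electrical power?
Units of each symbol in P = IV:
  I (current): A
  V (voltage, in volts): kg·m²/(s³·A)

Multiplying the contributions: [A] · [kg·m²/(s³·A)]
Adding exponents of each base unit: kg: 1, m: 2, s: -3
SI base units of electrical power: kg·m²/s³

Answer: kg·m²/s³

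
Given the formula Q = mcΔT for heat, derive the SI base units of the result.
Units of each symbol in Q = mcΔT:
  m (mass): kg
  c (specific heat capacity, in J/(kg·K)): m²/(s²·K)
  ΔT (temperature change): K

Multiplying the contributions: [kg] · [m²/(s²·K)] · [K]
Adding exponents of each base unit: kg: 1, m: 2, s: -2
SI base units of heat: kg·m²/s²

Answer: kg·m²/s²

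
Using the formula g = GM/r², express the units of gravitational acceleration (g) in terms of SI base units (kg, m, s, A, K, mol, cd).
Units of each symbol in g = GM/r²:
  G (gravitational constant): m³/(kg·s²)
  M (mass): kg
  r (distance): m  → to the power 2 in the denominator, contributes 1/m²

Multiplying the contributions: [m³/(kg·s²)] · [kg] · [1/m²]
Adding exponents of each base unit: m: 1, s: -2
SI base units of gravitational acceleration: m/s²

Answer: m/s²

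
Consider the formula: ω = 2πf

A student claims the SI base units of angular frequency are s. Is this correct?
Units of each symbol in ω = 2πf:
  f (frequency): 1/s
  The factor 2π is dimensionless.

Multiplying the contributions: [1/s]
Adding exponents of each base unit: s: -1
SI base units of angular frequency: 1/s

The claimed units s (exponents s: 1) do not match the derived units 1/s (exponents s: -1), so the claim is incorrect.

Answer: No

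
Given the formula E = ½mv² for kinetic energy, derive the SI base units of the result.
Units of each symbol in E = ½mv²:
  m (mass): kg
  v (speed): m/s  → to the power 2, contributes m²/s²
  The factor ½ is dimensionless.

Multiplying the contributions: [kg] · [m²/s²]
Adding exponents of each base unit: kg: 1, m: 2, s: -2
SI base units of kinetic energy: kg·m²/s²

Answer: kg·m²/s²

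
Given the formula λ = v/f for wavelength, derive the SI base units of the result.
Units of each symbol in λ = v/f:
  v (wave speed): m/s
  f (frequency): 1/s  → in the denominator, contributes s

Multiplying the contributions: [m/s] · [s]
Adding exponents of each base unit: m: 1
SI base units of wavelength: m

Answer: m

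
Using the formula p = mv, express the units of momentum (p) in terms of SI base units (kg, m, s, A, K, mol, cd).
Units of each symbol in p = mv:
  m (mass): kg
  v (velocity): m/s

Multiplying the contributions: [kg] · [m/s]
Adding exponents of each base unit: kg: 1, m: 1, s: -1
SI base units of momentum: kg·m/s

Answer: kg·m/s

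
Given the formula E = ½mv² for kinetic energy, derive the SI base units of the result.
Units of each symbol in E = ½mv²:
  m (mass): kg
  v (speed): m/s  → to the power 2, contributes m²/s²
  The factor ½ is dimensionless.

Multiplying the contributions: [kg] · [m²/s²]
Adding exponents of each base unit: kg: 1, m: 2, s: -2
SI base units of kinetic energy: kg·m²/s²

Answer: kg·m²/s²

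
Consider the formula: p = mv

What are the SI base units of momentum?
Units of each symbol in p = mv:
  m (mass): kg
  v (velocity): m/s

Multiplying the contributions: [kg] · [m/s]
Adding exponents of each base unit: kg: 1, m: 1, s: -1
SI base units of momentum: kg·m/s

Answer: kg·m/s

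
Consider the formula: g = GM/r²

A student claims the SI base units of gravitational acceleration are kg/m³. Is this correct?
Units of each symbol in g = GM/r²:
  G (gravitational constant): m³/(kg·s²)
  M (mass): kg
  r (distance): m  → to the power 2 in the denominator, contributes 1/m²

Multiplying the contributions: [m³/(kg·s²)] · [kg] · [1/m²]
Adding exponents of each base unit: m: 1, s: -2
SI base units of gravitational acceleration: m/s²

The claimed units kg/m³ (exponents kg: 1, m: -3) do not match the derived units m/s² (exponents m: 1, s: -2), so the claim is incorrect.

Answer: No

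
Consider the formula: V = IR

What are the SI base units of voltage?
Units of each symbol in V = IR:
  I (current): A
  R (resistance, in ohms): kg·m²/(s³·A²)

Multiplying the contributions: [A] · [kg·m²/(s³·A²)]
Adding exponents of each base unit: kg: 1, m: 2, s: -3, A: -1
SI base units of voltage: kg·m²/(s³·A)

Answer: kg·m²/(s³·A)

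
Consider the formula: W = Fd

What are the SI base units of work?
Units of each symbol in W = Fd:
  F (force): kg·m/s²
  d (displacement): m

Multiplying the contributions: [kg·m/s²] · [m]
Adding exponents of each base unit: kg: 1, m: 2, s: -2
SI base units of work: kg·m²/s²

Answer: kg·m²/s²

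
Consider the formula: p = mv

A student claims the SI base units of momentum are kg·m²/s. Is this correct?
Units of each symbol in p = mv:
  m (mass): kg
  v (velocity): m/s

Multiplying the contributions: [kg] · [m/s]
Adding exponents of each base unit: kg: 1, m: 1, s: -1
SI base units of momentum: kg·m/s

The claimed units kg·m²/s (exponents kg: 1, m: 2, s: -1) do not match the derived units kg·m/s (exponents kg: 1, m: 1, s: -1), so the claim is incorrect.

Answer: No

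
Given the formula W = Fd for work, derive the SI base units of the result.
Units of each symbol in W = Fd:
  F (force): kg·m/s²
  d (displacement): m

Multiplying the contributions: [kg·m/s²] · [m]
Adding exponents of each base unit: kg: 1, m: 2, s: -2
SI base units of work: kg·m²/s²

Answer: kg·m²/s²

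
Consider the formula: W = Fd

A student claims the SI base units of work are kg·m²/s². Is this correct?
Units of each symbol in W = Fd:
  F (force): kg·m/s²
  d (displacement): m

Multiplying the contributions: [kg·m/s²] · [m]
Adding exponents of each base unit: kg: 1, m: 2, s: -2
SI base units of work: kg·m²/s²

The claimed units kg·m²/s² match the derived units, so the claim is correct.

Answer: Yes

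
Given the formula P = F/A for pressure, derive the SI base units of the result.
Units of each symbol in P = F/A:
  F (force): kg·m/s²
  A (area): m²  → in the denominator, contributes 1/m²

Multiplying the contributions: [kg·m/s²] · [1/m²]
Adding exponents of each base unit: kg: 1, m: -1, s: -2
SI base units of pressure: kg/(m·s²)

Answer: kg/(m·s²)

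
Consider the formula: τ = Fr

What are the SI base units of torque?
Units of each symbol in τ = Fr:
  F (force): kg·m/s²
  r (lever arm): m

Multiplying the contributions: [kg·m/s²] · [m]
Adding exponents of each base unit: kg: 1, m: 2, s: -2
SI base units of torque: kg·m²/s²

Answer: kg·m²/s²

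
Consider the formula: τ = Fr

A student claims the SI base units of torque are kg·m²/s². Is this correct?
Units of each symbol in τ = Fr:
  F (force): kg·m/s²
  r (lever arm): m

Multiplying the contributions: [kg·m/s²] · [m]
Adding exponents of each base unit: kg: 1, m: 2, s: -2
SI base units of torque: kg·m²/s²

The claimed units kg·m²/s² match the derived units, so the claim is correct.

Answer: Yes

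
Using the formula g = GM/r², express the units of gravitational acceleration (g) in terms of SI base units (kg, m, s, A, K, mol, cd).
Units of each symbol in g = GM/r²:
  G (gravitational constant): m³/(kg·s²)
  M (mass): kg
  r (distance): m  → to the power 2 in the denominator, contributes 1/m²

Multiplying the contributions: [m³/(kg·s²)] · [kg] · [1/m²]
Adding exponents of each base unit: m: 1, s: -2
SI base units of gravitational acceleration: m/s²

Answer: m/s²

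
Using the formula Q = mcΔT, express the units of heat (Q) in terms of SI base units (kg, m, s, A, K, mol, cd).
Units of each symbol in Q = mcΔT:
  m (mass): kg
  c (specific heat capacity, in J/(kg·K)): m²/(s²·K)
  ΔT (temperature change): K

Multiplying the contributions: [kg] · [m²/(s²·K)] · [K]
Adding exponents of each base unit: kg: 1, m: 2, s: -2
SI base units of heat: kg·m²/s²

Answer: kg·m²/s²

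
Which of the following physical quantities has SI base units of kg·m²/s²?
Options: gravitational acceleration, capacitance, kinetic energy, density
Checking the SI base units of each option:
  gravitational acceleration (g = GM/r²): m/s²  ✗
  capacitance (C = Q/V): s⁴·A²/(kg·m²)  ✗
  kinetic energy (E = ½mv²): kg·m²/s²  ✓ matches
  density (ρ = m/V): kg/m³  ✗

Only kinetic energy has units kg·m²/s².

Answer: kinetic energy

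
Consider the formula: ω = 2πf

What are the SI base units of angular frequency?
Units of each symbol in ω = 2πf:
  f (frequency): 1/s
  The factor 2π is dimensionless.

Multiplying the contributions: [1/s]
Adding exponents of each base unit: s: -1
SI base units of angular frequency: 1/s

Answer: 1/s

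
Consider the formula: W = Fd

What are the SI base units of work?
Units of each symbol in W = Fd:
  F (force): kg·m/s²
  d (displacement): m

Multiplying the contributions: [kg·m/s²] · [m]
Adding exponents of each base unit: kg: 1, m: 2, s: -2
SI base units of work: kg·m²/s²

Answer: kg·m²/s²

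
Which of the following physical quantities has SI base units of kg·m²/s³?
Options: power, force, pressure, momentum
Checking the SI base units of each option:
  power (P = W/t): kg·m²/s³  ✓ matches
  force (F = ma): kg·m/s²  ✗
  pressure (P = F/A): kg/(m·s²)  ✗
  momentum (p = mv): kg·m/s  ✗

Only power has units kg·m²/s³.

Answer: power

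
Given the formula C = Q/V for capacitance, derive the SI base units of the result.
Units of each symbol in C = Q/V:
  Q (charge, in coulombs): s·A
  V (voltage, in volts): kg·m²/(s³·A)  → in the denominator, contributes s³·A/(kg·m²)

Multiplying the contributions: [s·A] · [s³·A/(kg·m²)]
Adding exponents of each base unit: kg: -1, m: -2, s: 4, A: 2
SI base units of capacitance: s⁴·A²/(kg·m²)

Answer: s⁴·A²/(kg·m²)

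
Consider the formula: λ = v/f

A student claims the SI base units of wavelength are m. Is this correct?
Units of each symbol in λ = v/f:
  v (wave speed): m/s
  f (frequency): 1/s  → in the denominator, contributes s

Multiplying the contributions: [m/s] · [s]
Adding exponents of each base unit: m: 1
SI base units of wavelength: m

The claimed units m match the derived units, so the claim is correct.

Answer: Yes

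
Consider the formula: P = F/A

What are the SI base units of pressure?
Units of each symbol in P = F/A:
  F (force): kg·m/s²
  A (area): m²  → in the denominator, contributes 1/m²

Multiplying the contributions: [kg·m/s²] · [1/m²]
Adding exponents of each base unit: kg: 1, m: -1, s: -2
SI base units of pressure: kg/(m·s²)

Answer: kg/(m·s²)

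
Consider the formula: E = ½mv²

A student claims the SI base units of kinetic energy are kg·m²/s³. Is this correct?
Units of each symbol in E = ½mv²:
  m (mass): kg
  v (speed): m/s  → to the power 2, contributes m²/s²
  The factor ½ is dimensionless.

Multiplying the contributions: [kg] · [m²/s²]
Adding exponents of each base unit: kg: 1, m: 2, s: -2
SI base units of kinetic energy: kg·m²/s²

The claimed units kg·m²/s³ (exponents kg: 1, m: 2, s: -3) do not match the derived units kg·m²/s² (exponents kg: 1, m: 2, s: -2), so the claim is incorrect.

Answer: No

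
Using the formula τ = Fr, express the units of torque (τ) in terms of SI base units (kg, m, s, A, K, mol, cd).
Units of each symbol in τ = Fr:
  F (force): kg·m/s²
  r (lever arm): m

Multiplying the contributions: [kg·m/s²] · [m]
Adding exponents of each base unit: kg: 1, m: 2, s: -2
SI base units of torque: kg·m²/s²

Answer: kg·m²/s²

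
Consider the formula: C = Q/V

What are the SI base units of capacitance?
Units of each symbol in C = Q/V:
  Q (charge, in coulombs): s·A
  V (voltage, in volts): kg·m²/(s³·A)  → in the denominator, contributes s³·A/(kg·m²)

Multiplying the contributions: [s·A] · [s³·A/(kg·m²)]
Adding exponents of each base unit: kg: -1, m: -2, s: 4, A: 2
SI base units of capacitance: s⁴·A²/(kg·m²)

Answer: s⁴·A²/(kg·m²)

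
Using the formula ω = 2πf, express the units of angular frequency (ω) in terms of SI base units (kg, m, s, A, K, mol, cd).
Units of each symbol in ω = 2πf:
  f (frequency): 1/s
  The factor 2π is dimensionless.

Multiplying the contributions: [1/s]
Adding exponents of each base unit: s: -1
SI base units of angular frequency: 1/s

Answer: 1/s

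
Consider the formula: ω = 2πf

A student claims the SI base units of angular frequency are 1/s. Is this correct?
Units of each symbol in ω = 2πf:
  f (frequency): 1/s
  The factor 2π is dimensionless.

Multiplying the contributions: [1/s]
Adding exponents of each base unit: s: -1
SI base units of angular frequency: 1/s

The claimed units 1/s match the derived units, so the claim is correct.

Answer: Yes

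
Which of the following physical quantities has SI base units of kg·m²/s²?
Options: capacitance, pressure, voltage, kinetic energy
Checking the SI base units of each option:
  capacitance (C = Q/V): s⁴·A²/(kg·m²)  ✗
  pressure (P = F/A): kg/(m·s²)  ✗
  voltage (V = IR): kg·m²/(s³·A)  ✗
  kinetic energy (E = ½mv²): kg·m²/s²  ✓ matches

Only kinetic energy has units kg·m²/s².

Answer: kinetic energy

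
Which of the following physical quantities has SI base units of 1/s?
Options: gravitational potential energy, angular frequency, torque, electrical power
Checking the SI base units of each option:
  gravitational potential energy (U = -GMm/r): kg·m²/s²  ✗
  angular frequency (ω = 2πf): 1/s  ✓ matches
  torque (τ = Fr): kg·m²/s²  ✗
  electrical power (P = IV): kg·m²/s³  ✗

Only angular frequency has units 1/s.

Answer: angular frequency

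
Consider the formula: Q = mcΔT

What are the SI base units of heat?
Units of each symbol in Q = mcΔT:
  m (mass): kg
  c (specific heat capacity, in J/(kg·K)): m²/(s²·K)
  ΔT (temperature change): K

Multiplying the contributions: [kg] · [m²/(s²·K)] · [K]
Adding exponents of each base unit: kg: 1, m: 2, s: -2
SI base units of heat: kg·m²/s²

Answer: kg·m²/s²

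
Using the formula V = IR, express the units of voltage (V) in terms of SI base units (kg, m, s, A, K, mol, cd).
Units of each symbol in V = IR:
  I (current): A
  R (resistance, in ohms): kg·m²/(s³·A²)

Multiplying the contributions: [A] · [kg·m²/(s³·A²)]
Adding exponents of each base unit: kg: 1, m: 2, s: -3, A: -1
SI base units of voltage: kg·m²/(s³·A)

Answer: kg·m²/(s³·A)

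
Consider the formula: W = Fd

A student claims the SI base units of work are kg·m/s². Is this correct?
Units of each symbol in W = Fd:
  F (force): kg·m/s²
  d (displacement): m

Multiplying the contributions: [kg·m/s²] · [m]
Adding exponents of each base unit: kg: 1, m: 2, s: -2
SI base units of work: kg·m²/s²

The claimed units kg·m/s² (exponents kg: 1, m: 1, s: -2) do not match the derived units kg·m²/s² (exponents kg: 1, m: 2, s: -2), so the claim is incorrect.

Answer: No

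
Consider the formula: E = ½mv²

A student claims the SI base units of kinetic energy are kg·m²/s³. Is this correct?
Units of each symbol in E = ½mv²:
  m (mass): kg
  v (speed): m/s  → to the power 2, contributes m²/s²
  The factor ½ is dimensionless.

Multiplying the contributions: [kg] · [m²/s²]
Adding exponents of each base unit: kg: 1, m: 2, s: -2
SI base units of kinetic energy: kg·m²/s²

The claimed units kg·m²/s³ (exponents kg: 1, m: 2, s: -3) do not match the derived units kg·m²/s² (exponents kg: 1, m: 2, s: -2), so the claim is incorrect.

Answer: No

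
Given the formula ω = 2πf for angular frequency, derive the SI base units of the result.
Units of each symbol in ω = 2πf:
  f (frequency): 1/s
  The factor 2π is dimensionless.

Multiplying the contributions: [1/s]
Adding exponents of each base unit: s: -1
SI base units of angular frequency: 1/s

Answer: 1/s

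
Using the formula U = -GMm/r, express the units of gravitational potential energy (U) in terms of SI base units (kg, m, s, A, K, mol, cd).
Units of each symbol in U = -GMm/r:
  G (gravitational constant): m³/(kg·s²)
  M (mass): kg
  m (mass): kg
  r (distance): m  → in the denominator, contributes 1/m
  The minus sign does not affect the units.

Multiplying the contributions: [m³/(kg·s²)] · [kg] · [kg] · [1/m]
Adding exponents of each base unit: kg: 1, m: 2, s: -2
SI base units of gravitational potential energy: kg·m²/s²

Answer: kg·m²/s²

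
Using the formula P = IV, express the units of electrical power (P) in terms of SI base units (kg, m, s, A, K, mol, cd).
Units of each symbol in P = IV:
  I (current): A
  V (voltage, in volts): kg·m²/(s³·A)

Multiplying the contributions: [A] · [kg·m²/(s³·A)]
Adding exponents of each base unit: kg: 1, m: 2, s: -3
SI base units of electrical power: kg·m²/s³

Answer: kg·m²/s³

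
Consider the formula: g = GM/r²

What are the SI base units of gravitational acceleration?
Units of each symbol in g = GM/r²:
  G (gravitational constant): m³/(kg·s²)
  M (mass): kg
  r (distance): m  → to the power 2 in the denominator, contributes 1/m²

Multiplying the contributions: [m³/(kg·s²)] · [kg] · [1/m²]
Adding exponents of each base unit: m: 1, s: -2
SI base units of gravitational acceleration: m/s²

Answer: m/s²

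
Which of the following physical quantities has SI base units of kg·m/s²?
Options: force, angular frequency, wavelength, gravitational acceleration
Checking the SI base units of each option:
  force (F = ma): kg·m/s²  ✓ matches
  angular frequency (ω = 2πf): 1/s  ✗
  wavelength (λ = v/f): m  ✗
  gravitational acceleration (g = GM/r²): m/s²  ✗

Only force has units kg·m/s².

Answer: force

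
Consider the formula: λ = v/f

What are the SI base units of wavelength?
Units of each symbol in λ = v/f:
  v (wave speed): m/s
  f (frequency): 1/s  → in the denominator, contributes s

Multiplying the contributions: [m/s] · [s]
Adding exponents of each base unit: m: 1
SI base units of wavelength: m

Answer: m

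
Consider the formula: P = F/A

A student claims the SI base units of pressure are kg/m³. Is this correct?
Units of each symbol in P = F/A:
  F (force): kg·m/s²
  A (area): m²  → in the denominator, contributes 1/m²

Multiplying the contributions: [kg·m/s²] · [1/m²]
Adding exponents of each base unit: kg: 1, m: -1, s: -2
SI base units of pressure: kg/(m·s²)

The claimed units kg/m³ (exponents kg: 1, m: -3) do not match the derived units kg/(m·s²) (exponents kg: 1, m: -1, s: -2), so the claim is incorrect.

Answer: No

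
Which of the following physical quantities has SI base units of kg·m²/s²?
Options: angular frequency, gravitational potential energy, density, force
Checking the SI base units of each option:
  angular frequency (ω = 2πf): 1/s  ✗
  gravitational potential energy (U = -GMm/r): kg·m²/s²  ✓ matches
  density (ρ = m/V): kg/m³  ✗
  force (F = ma): kg·m/s²  ✗

Only gravitational potential energy has units kg·m²/s².

Answer: gravitational potential energy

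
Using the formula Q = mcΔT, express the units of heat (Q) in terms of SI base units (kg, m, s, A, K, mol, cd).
Units of each symbol in Q = mcΔT:
  m (mass): kg
  c (specific heat capacity, in J/(kg·K)): m²/(s²·K)
  ΔT (temperature change): K

Multiplying the contributions: [kg] · [m²/(s²·K)] · [K]
Adding exponents of each base unit: kg: 1, m: 2, s: -2
SI base units of heat: kg·m²/s²

Answer: kg·m²/s²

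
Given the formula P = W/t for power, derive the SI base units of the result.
Units of each symbol in P = W/t:
  W (work): kg·m²/s²
  t (time): s  → in the denominator, contributes 1/s

Multiplying the contributions: [kg·m²/s²] · [1/s]
Adding exponents of each base unit: kg: 1, m: 2, s: -3
SI base units of power: kg·m²/s³

Answer: kg·m²/s³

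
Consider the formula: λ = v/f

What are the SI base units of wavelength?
Units of each symbol in λ = v/f:
  v (wave speed): m/s
  f (frequency): 1/s  → in the denominator, contributes s

Multiplying the contributions: [m/s] · [s]
Adding exponents of each base unit: m: 1
SI base units of wavelength: m

Answer: m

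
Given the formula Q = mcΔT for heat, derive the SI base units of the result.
Units of each symbol in Q = mcΔT:
  m (mass): kg
  c (specific heat capacity, in J/(kg·K)): m²/(s²·K)
  ΔT (temperature change): K

Multiplying the contributions: [kg] · [m²/(s²·K)] · [K]
Adding exponents of each base unit: kg: 1, m: 2, s: -2
SI base units of heat: kg·m²/s²

Answer: kg·m²/s²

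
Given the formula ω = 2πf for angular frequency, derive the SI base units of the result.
Units of each symbol in ω = 2πf:
  f (frequency): 1/s
  The factor 2π is dimensionless.

Multiplying the contributions: [1/s]
Adding exponents of each base unit: s: -1
SI base units of angular frequency: 1/s

Answer: 1/s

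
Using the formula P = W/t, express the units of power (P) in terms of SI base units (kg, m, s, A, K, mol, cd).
Units of each symbol in P = W/t:
  W (work): kg·m²/s²
  t (time): s  → in the denominator, contributes 1/s

Multiplying the contributions: [kg·m²/s²] · [1/s]
Adding exponents of each base unit: kg: 1, m: 2, s: -3
SI base units of power: kg·m²/s³

Answer: kg·m²/s³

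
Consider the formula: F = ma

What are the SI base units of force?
Units of each symbol in F = ma:
  m (mass): kg
  a (acceleration): m/s²

Multiplying the contributions: [kg] · [m/s²]
Adding exponents of each base unit: kg: 1, m: 1, s: -2
SI base units of force: kg·m/s²

Answer: kg·m/s²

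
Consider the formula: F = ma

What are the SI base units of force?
Units of each symbol in F = ma:
  m (mass): kg
  a (acceleration): m/s²

Multiplying the contributions: [kg] · [m/s²]
Adding exponents of each base unit: kg: 1, m: 1, s: -2
SI base units of force: kg·m/s²

Answer: kg·m/s²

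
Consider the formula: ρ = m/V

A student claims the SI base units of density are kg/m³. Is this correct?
Units of each symbol in ρ = m/V:
  m (mass): kg
  V (volume): m³  → in the denominator, contributes 1/m³

Multiplying the contributions: [kg] · [1/m³]
Adding exponents of each base unit: kg: 1, m: -3
SI base units of density: kg/m³

The claimed units kg/m³ match the derived units, so the claim is correct.

Answer: Yes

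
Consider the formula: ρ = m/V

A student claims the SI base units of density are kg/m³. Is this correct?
Units of each symbol in ρ = m/V:
  m (mass): kg
  V (volume): m³  → in the denominator, contributes 1/m³

Multiplying the contributions: [kg] · [1/m³]
Adding exponents of each base unit: kg: 1, m: -3
SI base units of density: kg/m³

The claimed units kg/m³ match the derived units, so the claim is correct.

Answer: Yes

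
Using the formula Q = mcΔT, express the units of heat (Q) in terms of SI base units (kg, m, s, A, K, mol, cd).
Units of each symbol in Q = mcΔT:
  m (mass): kg
  c (specific heat capacity, in J/(kg·K)): m²/(s²·K)
  ΔT (temperature change): K

Multiplying the contributions: [kg] · [m²/(s²·K)] · [K]
Adding exponents of each base unit: kg: 1, m: 2, s: -2
SI base units of heat: kg·m²/s²

Answer: kg·m²/s²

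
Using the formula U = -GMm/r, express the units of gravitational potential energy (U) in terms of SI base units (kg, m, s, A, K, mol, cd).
Units of each symbol in U = -GMm/r:
  G (gravitational constant): m³/(kg·s²)
  M (mass): kg
  m (mass): kg
  r (distance): m  → in the denominator, contributes 1/m
  The minus sign does not affect the units.

Multiplying the contributions: [m³/(kg·s²)] · [kg] · [kg] · [1/m]
Adding exponents of each base unit: kg: 1, m: 2, s: -2
SI base units of gravitational potential energy: kg·m²/s²

Answer: kg·m²/s²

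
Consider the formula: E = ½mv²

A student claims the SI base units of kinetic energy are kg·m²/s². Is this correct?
Units of each symbol in E = ½mv²:
  m (mass): kg
  v (speed): m/s  → to the power 2, contributes m²/s²
  The factor ½ is dimensionless.

Multiplying the contributions: [kg] · [m²/s²]
Adding exponents of each base unit: kg: 1, m: 2, s: -2
SI base units of kinetic energy: kg·m²/s²

The claimed units kg·m²/s² match the derived units, so the claim is correct.

Answer: Yes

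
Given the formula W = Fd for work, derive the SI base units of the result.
Units of each symbol in W = Fd:
  F (force): kg·m/s²
  d (displacement): m

Multiplying the contributions: [kg·m/s²] · [m]
Adding exponents of each base unit: kg: 1, m: 2, s: -2
SI base units of work: kg·m²/s²

Answer: kg·m²/s²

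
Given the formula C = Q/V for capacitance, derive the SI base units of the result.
Units of each symbol in C = Q/V:
  Q (charge, in coulombs): s·A
  V (voltage, in volts): kg·m²/(s³·A)  → in the denominator, contributes s³·A/(kg·m²)

Multiplying the contributions: [s·A] · [s³·A/(kg·m²)]
Adding exponents of each base unit: kg: -1, m: -2, s: 4, A: 2
SI base units of capacitance: s⁴·A²/(kg·m²)

Answer: s⁴·A²/(kg·m²)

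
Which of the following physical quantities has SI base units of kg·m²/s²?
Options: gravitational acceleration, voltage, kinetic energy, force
Checking the SI base units of each option:
  gravitational acceleration (g = GM/r²): m/s²  ✗
  voltage (V = IR): kg·m²/(s³·A)  ✗
  kinetic energy (E = ½mv²): kg·m²/s²  ✓ matches
  force (F = ma): kg·m/s²  ✗

Only kinetic energy has units kg·m²/s².

Answer: kinetic energy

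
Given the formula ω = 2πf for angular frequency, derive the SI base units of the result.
Units of each symbol in ω = 2πf:
  f (frequency): 1/s
  The factor 2π is dimensionless.

Multiplying the contributions: [1/s]
Adding exponents of each base unit: s: -1
SI base units of angular frequency: 1/s

Answer: 1/s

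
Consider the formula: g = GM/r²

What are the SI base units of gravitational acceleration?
Units of each symbol in g = GM/r²:
  G (gravitational constant): m³/(kg·s²)
  M (mass): kg
  r (distance): m  → to the power 2 in the denominator, contributes 1/m²

Multiplying the contributions: [m³/(kg·s²)] · [kg] · [1/m²]
Adding exponents of each base unit: m: 1, s: -2
SI base units of gravitational acceleration: m/s²

Answer: m/s²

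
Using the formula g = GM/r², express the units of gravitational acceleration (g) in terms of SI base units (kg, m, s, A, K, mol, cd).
Units of each symbol in g = GM/r²:
  G (gravitational constant): m³/(kg·s²)
  M (mass): kg
  r (distance): m  → to the power 2 in the denominator, contributes 1/m²

Multiplying the contributions: [m³/(kg·s²)] · [kg] · [1/m²]
Adding exponents of each base unit: m: 1, s: -2
SI base units of gravitational acceleration: m/s²

Answer: m/s²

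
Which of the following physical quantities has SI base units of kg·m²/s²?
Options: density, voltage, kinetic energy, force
Checking the SI base units of each option:
  density (ρ = m/V): kg/m³  ✗
  voltage (V = IR): kg·m²/(s³·A)  ✗
  kinetic energy (E = ½mv²): kg·m²/s²  ✓ matches
  force (F = ma): kg·m/s²  ✗

Only kinetic energy has units kg·m²/s².

Answer: kinetic energy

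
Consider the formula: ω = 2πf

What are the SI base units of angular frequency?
Units of each symbol in ω = 2πf:
  f (frequency): 1/s
  The factor 2π is dimensionless.

Multiplying the contributions: [1/s]
Adding exponents of each base unit: s: -1
SI base units of angular frequency: 1/s

Answer: 1/s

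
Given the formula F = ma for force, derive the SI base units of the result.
Units of each symbol in F = ma:
  m (mass): kg
  a (acceleration): m/s²

Multiplying the contributions: [kg] · [m/s²]
Adding exponents of each base unit: kg: 1, m: 1, s: -2
SI base units of force: kg·m/s²

Answer: kg·m/s²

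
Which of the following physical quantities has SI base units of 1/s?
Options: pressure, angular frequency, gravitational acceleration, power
Checking the SI base units of each option:
  pressure (P = F/A): kg/(m·s²)  ✗
  angular frequency (ω = 2πf): 1/s  ✓ matches
  gravitational acceleration (g = GM/r²): m/s²  ✗
  power (P = W/t): kg·m²/s³  ✗

Only angular frequency has units 1/s.

Answer: angular frequency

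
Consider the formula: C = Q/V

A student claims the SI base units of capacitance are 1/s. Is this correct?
Units of each symbol in C = Q/V:
  Q (charge, in coulombs): s·A
  V (voltage, in volts): kg·m²/(s³·A)  → in the denominator, contributes s³·A/(kg·m²)

Multiplying the contributions: [s·A] · [s³·A/(kg·m²)]
Adding exponents of each base unit: kg: -1, m: -2, s: 4, A: 2
SI base units of capacitance: s⁴·A²/(kg·m²)

The claimed units 1/s (exponents s: -1) do not match the derived units s⁴·A²/(kg·m²) (exponents kg: -1, m: -2, s: 4, A: 2), so the claim is incorrect.

Answer: No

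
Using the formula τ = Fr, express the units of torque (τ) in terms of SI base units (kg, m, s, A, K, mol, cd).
Units of each symbol in τ = Fr:
  F (force): kg·m/s²
  r (lever arm): m

Multiplying the contributions: [kg·m/s²] · [m]
Adding exponents of each base unit: kg: 1, m: 2, s: -2
SI base units of torque: kg·m²/s²

Answer: kg·m²/s²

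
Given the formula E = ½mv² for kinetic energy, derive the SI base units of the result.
Units of each symbol in E = ½mv²:
  m (mass): kg
  v (speed): m/s  → to the power 2, contributes m²/s²
  The factor ½ is dimensionless.

Multiplying the contributions: [kg] · [m²/s²]
Adding exponents of each base unit: kg: 1, m: 2, s: -2
SI base units of kinetic energy: kg·m²/s²

Answer: kg·m²/s²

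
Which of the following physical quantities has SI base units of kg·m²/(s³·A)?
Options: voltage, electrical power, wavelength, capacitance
Checking the SI base units of each option:
  voltage (V = IR): kg·m²/(s³·A)  ✓ matches
  electrical power (P = IV): kg·m²/s³  ✗
  wavelength (λ = v/f): m  ✗
  capacitance (C = Q/V): s⁴·A²/(kg·m²)  ✗

Only voltage has units kg·m²/(s³·A).

Answer: voltage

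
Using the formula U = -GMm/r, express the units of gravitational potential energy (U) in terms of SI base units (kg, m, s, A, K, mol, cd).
Units of each symbol in U = -GMm/r:
  G (gravitational constant): m³/(kg·s²)
  M (mass): kg
  m (mass): kg
  r (distance): m  → in the denominator, contributes 1/m
  The minus sign does not affect the units.

Multiplying the contributions: [m³/(kg·s²)] · [kg] · [kg] · [1/m]
Adding exponents of each base unit: kg: 1, m: 2, s: -2
SI base units of gravitational potential energy: kg·m²/s²

Answer: kg·m²/s²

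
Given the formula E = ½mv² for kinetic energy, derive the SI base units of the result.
Units of each symbol in E = ½mv²:
  m (mass): kg
  v (speed): m/s  → to the power 2, contributes m²/s²
  The factor ½ is dimensionless.

Multiplying the contributions: [kg] · [m²/s²]
Adding exponents of each base unit: kg: 1, m: 2, s: -2
SI base units of kinetic energy: kg·m²/s²

Answer: kg·m²/s²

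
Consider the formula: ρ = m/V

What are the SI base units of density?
Units of each symbol in ρ = m/V:
  m (mass): kg
  V (volume): m³  → in the denominator, contributes 1/m³

Multiplying the contributions: [kg] · [1/m³]
Adding exponents of each base unit: kg: 1, m: -3
SI base units of density: kg/m³

Answer: kg/m³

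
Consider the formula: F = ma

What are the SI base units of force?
Units of each symbol in F = ma:
  m (mass): kg
  a (acceleration): m/s²

Multiplying the contributions: [kg] · [m/s²]
Adding exponents of each base unit: kg: 1, m: 1, s: -2
SI base units of force: kg·m/s²

Answer: kg·m/s²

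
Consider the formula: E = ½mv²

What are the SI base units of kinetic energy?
Units of each symbol in E = ½mv²:
  m (mass): kg
  v (speed): m/s  → to the power 2, contributes m²/s²
  The factor ½ is dimensionless.

Multiplying the contributions: [kg] · [m²/s²]
Adding exponents of each base unit: kg: 1, m: 2, s: -2
SI base units of kinetic energy: kg·m²/s²

Answer: kg·m²/s²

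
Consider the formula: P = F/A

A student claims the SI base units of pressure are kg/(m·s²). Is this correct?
Units of each symbol in P = F/A:
  F (force): kg·m/s²
  A (area): m²  → in the denominator, contributes 1/m²

Multiplying the contributions: [kg·m/s²] · [1/m²]
Adding exponents of each base unit: kg: 1, m: -1, s: -2
SI base units of pressure: kg/(m·s²)

The claimed units kg/(m·s²) match the derived units, so the claim is correct.

Answer: Yes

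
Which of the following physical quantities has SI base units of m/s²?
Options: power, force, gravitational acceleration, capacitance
Checking the SI base units of each option:
  power (P = W/t): kg·m²/s³  ✗
  force (F = ma): kg·m/s²  ✗
  gravitational acceleration (g = GM/r²): m/s²  ✓ matches
  capacitance (C = Q/V): s⁴·A²/(kg·m²)  ✗

Only gravitational acceleration has units m/s².

Answer: gravitational acceleration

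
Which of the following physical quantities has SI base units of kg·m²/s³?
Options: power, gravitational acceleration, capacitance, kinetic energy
Checking the SI base units of each option:
  power (P = W/t): kg·m²/s³  ✓ matches
  gravitational acceleration (g = GM/r²): m/s²  ✗
  capacitance (C = Q/V): s⁴·A²/(kg·m²)  ✗
  kinetic energy (E = ½mv²): kg·m²/s²  ✗

Only power has units kg·m²/s³.

Answer: power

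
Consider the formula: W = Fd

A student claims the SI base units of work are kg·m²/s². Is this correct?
Units of each symbol in W = Fd:
  F (force): kg·m/s²
  d (displacement): m

Multiplying the contributions: [kg·m/s²] · [m]
Adding exponents of each base unit: kg: 1, m: 2, s: -2
SI base units of work: kg·m²/s²

The claimed units kg·m²/s² match the derived units, so the claim is correct.

Answer: Yes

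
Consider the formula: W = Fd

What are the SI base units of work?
Units of each symbol in W = Fd:
  F (force): kg·m/s²
  d (displacement): m

Multiplying the contributions: [kg·m/s²] · [m]
Adding exponents of each base unit: kg: 1, m: 2, s: -2
SI base units of work: kg·m²/s²

Answer: kg·m²/s²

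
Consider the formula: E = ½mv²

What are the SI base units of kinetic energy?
Units of each symbol in E = ½mv²:
  m (mass): kg
  v (speed): m/s  → to the power 2, contributes m²/s²
  The factor ½ is dimensionless.

Multiplying the contributions: [kg] · [m²/s²]
Adding exponents of each base unit: kg: 1, m: 2, s: -2
SI base units of kinetic energy: kg·m²/s²

Answer: kg·m²/s²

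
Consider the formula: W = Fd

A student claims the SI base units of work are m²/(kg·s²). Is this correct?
Units of each symbol in W = Fd:
  F (force): kg·m/s²
  d (displacement): m

Multiplying the contributions: [kg·m/s²] · [m]
Adding exponents of each base unit: kg: 1, m: 2, s: -2
SI base units of work: kg·m²/s²

The claimed units m²/(kg·s²) (exponents kg: -1, m: 2, s: -2) do not match the derived units kg·m²/s² (exponents kg: 1, m: 2, s: -2), so the claim is incorrect.

Answer: No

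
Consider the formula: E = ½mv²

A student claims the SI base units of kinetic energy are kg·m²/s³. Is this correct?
Units of each symbol in E = ½mv²:
  m (mass): kg
  v (speed): m/s  → to the power 2, contributes m²/s²
  The factor ½ is dimensionless.

Multiplying the contributions: [kg] · [m²/s²]
Adding exponents of each base unit: kg: 1, m: 2, s: -2
SI base units of kinetic energy: kg·m²/s²

The claimed units kg·m²/s³ (exponents kg: 1, m: 2, s: -3) do not match the derived units kg·m²/s² (exponents kg: 1, m: 2, s: -2), so the claim is incorrect.

Answer: No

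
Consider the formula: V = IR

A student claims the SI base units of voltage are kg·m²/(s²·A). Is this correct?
Units of each symbol in V = IR:
  I (current): A
  R (resistance, in ohms): kg·m²/(s³·A²)

Multiplying the contributions: [A] · [kg·m²/(s³·A²)]
Adding exponents of each base unit: kg: 1, m: 2, s: -3, A: -1
SI base units of voltage: kg·m²/(s³·A)

The claimed units kg·m²/(s²·A) (exponents kg: 1, m: 2, s: -2, A: -1) do not match the derived units kg·m²/(s³·A) (exponents kg: 1, m: 2, s: -3, A: -1), so the claim is incorrect.

Answer: No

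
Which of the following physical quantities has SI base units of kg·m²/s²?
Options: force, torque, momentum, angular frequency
Checking the SI base units of each option:
  force (F = ma): kg·m/s²  ✗
  torque (τ = Fr): kg·m²/s²  ✓ matches
  momentum (p = mv): kg·m/s  ✗
  angular frequency (ω = 2πf): 1/s  ✗

Only torque has units kg·m²/s².

Answer: torque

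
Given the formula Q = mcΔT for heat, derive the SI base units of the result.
Units of each symbol in Q = mcΔT:
  m (mass): kg
  c (specific heat capacity, in J/(kg·K)): m²/(s²·K)
  ΔT (temperature change): K

Multiplying the contributions: [kg] · [m²/(s²·K)] · [K]
Adding exponents of each base unit: kg: 1, m: 2, s: -2
SI base units of heat: kg·m²/s²

Answer: kg·m²/s²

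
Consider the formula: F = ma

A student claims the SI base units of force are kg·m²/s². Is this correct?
Units of each symbol in F = ma:
  m (mass): kg
  a (acceleration): m/s²

Multiplying the contributions: [kg] · [m/s²]
Adding exponents of each base unit: kg: 1, m: 1, s: -2
SI base units of force: kg·m/s²

The claimed units kg·m²/s² (exponents kg: 1, m: 2, s: -2) do not match the derived units kg·m/s² (exponents kg: 1, m: 1, s: -2), so the claim is incorrect.

Answer: No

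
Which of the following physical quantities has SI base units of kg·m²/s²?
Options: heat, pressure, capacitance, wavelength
Checking the SI base units of each option:
  heat (Q = mcΔT): kg·m²/s²  ✓ matches
  pressure (P = F/A): kg/(m·s²)  ✗
  capacitance (C = Q/V): s⁴·A²/(kg·m²)  ✗
  wavelength (λ = v/f): m  ✗

Only heat has units kg·m²/s².

Answer: heat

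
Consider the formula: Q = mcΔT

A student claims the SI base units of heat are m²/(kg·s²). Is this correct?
Units of each symbol in Q = mcΔT:
  m (mass): kg
  c (specific heat capacity, in J/(kg·K)): m²/(s²·K)
  ΔT (temperature change): K

Multiplying the contributions: [kg] · [m²/(s²·K)] · [K]
Adding exponents of each base unit: kg: 1, m: 2, s: -2
SI base units of heat: kg·m²/s²

The claimed units m²/(kg·s²) (exponents kg: -1, m: 2, s: -2) do not match the derived units kg·m²/s² (exponents kg: 1, m: 2, s: -2), so the claim is incorrect.

Answer: No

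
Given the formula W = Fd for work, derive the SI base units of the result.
Units of each symbol in W = Fd:
  F (force): kg·m/s²
  d (displacement): m

Multiplying the contributions: [kg·m/s²] · [m]
Adding exponents of each base unit: kg: 1, m: 2, s: -2
SI base units of work: kg·m²/s²

Answer: kg·m²/s²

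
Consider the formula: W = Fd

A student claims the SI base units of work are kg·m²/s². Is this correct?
Units of each symbol in W = Fd:
  F (force): kg·m/s²
  d (displacement): m

Multiplying the contributions: [kg·m/s²] · [m]
Adding exponents of each base unit: kg: 1, m: 2, s: -2
SI base units of work: kg·m²/s²

The claimed units kg·m²/s² match the derived units, so the claim is correct.

Answer: Yes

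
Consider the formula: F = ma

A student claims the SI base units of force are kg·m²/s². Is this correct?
Units of each symbol in F = ma:
  m (mass): kg
  a (acceleration): m/s²

Multiplying the contributions: [kg] · [m/s²]
Adding exponents of each base unit: kg: 1, m: 1, s: -2
SI base units of force: kg·m/s²

The claimed units kg·m²/s² (exponents kg: 1, m: 2, s: -2) do not match the derived units kg·m/s² (exponents kg: 1, m: 1, s: -2), so the claim is incorrect.

Answer: No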